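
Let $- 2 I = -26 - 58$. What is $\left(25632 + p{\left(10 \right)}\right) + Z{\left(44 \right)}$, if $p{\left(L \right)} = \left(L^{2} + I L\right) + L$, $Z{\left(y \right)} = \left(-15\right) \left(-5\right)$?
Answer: $26237$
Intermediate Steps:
$I = 42$ ($I = - \frac{-26 - 58}{2} = \left(- \frac{1}{2}\right) \left(-84\right) = 42$)
$Z{\left(y \right)} = 75$
$p{\left(L \right)} = L^{2} + 43 L$ ($p{\left(L \right)} = \left(L^{2} + 42 L\right) + L = L^{2} + 43 L$)
$\left(25632 + p{\left(10 \right)}\right) + Z{\left(44 \right)} = \left(25632 + 10 \left(43 + 10\right)\right) + 75 = \left(25632 + 10 \cdot 53\right) + 75 = \left(25632 + 530\right) + 75 = 26162 + 75 = 26237$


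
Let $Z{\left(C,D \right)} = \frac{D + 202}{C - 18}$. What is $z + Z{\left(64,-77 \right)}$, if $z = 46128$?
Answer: $\frac{2122013}{46} \approx 46131.0$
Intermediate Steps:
$Z{\left(C,D \right)} = \frac{202 + D}{-18 + C}$
$z + Z{\left(64,-77 \right)} = 46128 + \frac{202 - 77}{-18 + 64} = 46128 + \frac{1}{46} \cdot 125 = 46128 + \frac{125}{46} = \frac{2122013}{46}$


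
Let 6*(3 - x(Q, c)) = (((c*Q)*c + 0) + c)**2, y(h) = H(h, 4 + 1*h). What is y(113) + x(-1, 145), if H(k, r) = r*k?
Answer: -72649176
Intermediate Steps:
H(k, r) = k*r
y(h) = h*(4 + h) (y(h) = h*(4 + 1*h) = h*(4 + h))
x(Q, c) = 3 - (c + Q*c**2)**2/6 (x(Q, c) = 3 - (((c*Q)*c + 0) + c)**2/6 = 3 - (((Q*c)*c + 0) + c)**2/6 = 3 - ((Q*c**2 + 0) + c)**2/6 = 3 - (Q*c**2 + c)**2/6 = 3 - (c + Q*c**2)**2/6)
y(113) + x(-1, 145) = 113*(4 + 113) + (3 - 1/6*145**2*(1 - 1*145)**2) = 113*117 + (3 - 1/6*21025*(1 - 145)**2) = 13221 + (3 - 1/6*21025*(-144)**2) = 13221 + (3 - 1/6*21025*20736) = 13221 + (3 - 72662400) = 13221 - 72662397 = -72649176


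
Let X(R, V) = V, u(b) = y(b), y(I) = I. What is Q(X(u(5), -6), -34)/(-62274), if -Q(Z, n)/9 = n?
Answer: -51/10379 ≈ -0.0049138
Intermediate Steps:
u(b) = b
Q(Z, n) = -9*n
Q(X(u(5), -6), -34)/(-62274) = -9*(-34)/(-62274) = 306*(-1/62274) = -51/10379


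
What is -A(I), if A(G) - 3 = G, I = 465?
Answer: -468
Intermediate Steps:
A(G) = 3 + G
-A(I) = -(3 + 465) = -1*468 = -468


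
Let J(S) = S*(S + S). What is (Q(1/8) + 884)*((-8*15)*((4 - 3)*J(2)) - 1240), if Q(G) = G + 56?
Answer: -2068275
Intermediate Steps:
J(S) = 2*S² (J(S) = S*(2*S) = 2*S²)
Q(G) = 56 + G
(Q(1/8) + 884)*((-8*15)*((4 - 3)*J(2)) - 1240) = ((56 + 1/8) + 884)*((-8*15)*((4 - 3)*(2*2²)) - 1240) = ((56 + ⅛) + 884)*(-120*2*4 - 1240) = (449/8 + 884)*(-120*8 - 1240) = 7521*(-120*8 - 1240)/8 = 7521*(-960 - 1240)/8 = (7521/8)*(-2200) = -2068275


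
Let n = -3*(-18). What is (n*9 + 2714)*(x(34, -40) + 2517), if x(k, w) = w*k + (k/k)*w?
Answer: 3574400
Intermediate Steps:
n = 54
x(k, w) = w + k*w (x(k, w) = k*w + 1*w = k*w + w = w + k*w)
(n*9 + 2714)*(x(34, -40) + 2517) = (54*9 + 2714)*(-40*(1 + 34) + 2517) = (486 + 2714)*(-40*35 + 2517) = 3200*(-1400 + 2517) = 3200*1117 = 3574400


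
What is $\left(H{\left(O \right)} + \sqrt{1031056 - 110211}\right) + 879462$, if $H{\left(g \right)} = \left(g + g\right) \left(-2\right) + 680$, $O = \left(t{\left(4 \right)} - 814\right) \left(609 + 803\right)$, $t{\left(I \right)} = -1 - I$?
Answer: $5505854 + \sqrt{920845} \approx 5.5068 \cdot 10^{6}$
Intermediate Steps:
$O = -1156428$ ($O = \left(\left(-1 - 4\right) - 814\right) \left(609 + 803\right) = \left(\left(-1 - 4\right) - 814\right) 1412 = \left(-5 - 814\right) 1412 = \left(-819\right) 1412 = -1156428$)
$H{\left(g \right)} = 680 - 4 g$ ($H{\left(g \right)} = 2 g \left(-2\right) + 680 = - 4 g + 680 = 680 - 4 g$)
$\left(H{\left(O \right)} + \sqrt{1031056 - 110211}\right) + 879462 = \left(\left(680 - -4625712\right) + \sqrt{1031056 - 110211}\right) + 879462 = \left(\left(680 + 4625712\right) + \sqrt{920845}\right) + 879462 = \left(4626392 + \sqrt{920845}\right) + 879462 = 5505854 + \sqrt{920845}$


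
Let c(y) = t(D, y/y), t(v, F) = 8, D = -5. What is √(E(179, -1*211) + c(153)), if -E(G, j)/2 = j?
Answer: √430 ≈ 20.736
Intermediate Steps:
E(G, j) = -2*j
c(y) = 8
√(E(179, -1*211) + c(153)) = √(-(-2)*211 + 8) = √(-2*(-211) + 8) = √(422 + 8) = √430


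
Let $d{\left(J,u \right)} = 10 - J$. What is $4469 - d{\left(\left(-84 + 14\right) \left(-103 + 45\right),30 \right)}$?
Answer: $8519$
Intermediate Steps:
$4469 - d{\left(\left(-84 + 14\right) \left(-103 + 45\right),30 \right)} = 4469 - \left(10 - \left(-84 + 14\right) \left(-103 + 45\right)\right) = 4469 - \left(10 - \left(-70\right) \left(-58\right)\right) = 4469 - \left(10 - 4060\right) = 4469 - -4050 = 4469 + 4050 = 8519$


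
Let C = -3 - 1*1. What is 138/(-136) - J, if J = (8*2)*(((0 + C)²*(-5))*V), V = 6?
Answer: 522171/68 ≈ 7679.0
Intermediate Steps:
C = -4 (C = -3 - 1 = -4)
J = -7680 (J = (8*2)*(((0 - 4)²*(-5))*6) = 16*(((-4)²*(-5))*6) = 16*((16*(-5))*6) = 16*(-80*6) = 16*(-480) = -7680)
138/(-136) - J = 138/(-136) - 1*(-7680) = 138*(-1/136) + 7680 = -69/68 + 7680 = 522171/68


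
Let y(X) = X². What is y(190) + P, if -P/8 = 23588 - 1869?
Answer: -137652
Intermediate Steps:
P = -173752 (P = -8*(23588 - 1869) = -8*21719 = -173752)
y(190) + P = 190² - 173752 = 36100 - 173752 = -137652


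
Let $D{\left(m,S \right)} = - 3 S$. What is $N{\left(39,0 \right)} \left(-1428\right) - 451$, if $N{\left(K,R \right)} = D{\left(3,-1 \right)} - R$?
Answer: $-4735$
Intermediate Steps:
$N{\left(K,R \right)} = 3 - R$ ($N{\left(K,R \right)} = \left(-3\right) \left(-1\right) - R = 3 - R$)
$N{\left(39,0 \right)} \left(-1428\right) - 451 = \left(3 - 0\right) \left(-1428\right) - 451 = \left(3 + 0\right) \left(-1428\right) - 451 = 3 \left(-1428\right) - 451 = -4284 - 451 = -4735$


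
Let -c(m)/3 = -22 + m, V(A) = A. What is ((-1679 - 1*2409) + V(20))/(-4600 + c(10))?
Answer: 1017/1141 ≈ 0.89132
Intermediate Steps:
c(m) = 66 - 3*m (c(m) = -3*(-22 + m) = 66 - 3*m)
((-1679 - 1*2409) + V(20))/(-4600 + c(10)) = ((-1679 - 1*2409) + 20)/(-4600 + (66 - 3*10)) = ((-1679 - 2409) + 20)/(-4600 + (66 - 30)) = (-4088 + 20)/(-4600 + 36) = -4068/(-4564) = -4068*(-1/4564) = 1017/1141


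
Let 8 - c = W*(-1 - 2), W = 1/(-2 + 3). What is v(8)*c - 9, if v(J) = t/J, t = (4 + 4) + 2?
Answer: 19/4 ≈ 4.7500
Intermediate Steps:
W = 1 (W = 1/1 = 1)
t = 10 (t = 8 + 2 = 10)
v(J) = 10/J
c = 11 (c = 8 - (-1 - 2) = 8 - (-3) = 8 - 1*(-3) = 8 + 3 = 11)
v(8)*c - 9 = (10/8)*11 - 9 = (10*(1/8))*11 - 9 = (5/4)*11 - 9 = 55/4 - 9 = 19/4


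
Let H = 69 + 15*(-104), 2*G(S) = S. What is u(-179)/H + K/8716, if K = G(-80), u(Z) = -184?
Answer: 386026/3248889 ≈ 0.11882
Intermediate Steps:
G(S) = S/2
K = -40 (K = (½)*(-80) = -40)
H = -1491 (H = 69 - 1560 = -1491)
u(-179)/H + K/8716 = -184/(-1491) - 40/8716 = -184*(-1/1491) - 40*1/8716 = 184/1491 - 10/2179 = 386026/3248889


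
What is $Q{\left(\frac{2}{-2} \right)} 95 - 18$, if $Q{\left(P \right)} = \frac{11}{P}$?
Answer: $-1063$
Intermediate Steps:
$Q{\left(\frac{2}{-2} \right)} 95 - 18 = \frac{11}{2 \frac{1}{-2}} \cdot 95 - 18 = \frac{11}{2 \left(- \frac{1}{2}\right)} 95 - 18 = \frac{11}{-1} \cdot 95 - 18 = 11 \left(-1\right) 95 - 18 = \left(-11\right) 95 - 18 = -1045 - 18 = -1063$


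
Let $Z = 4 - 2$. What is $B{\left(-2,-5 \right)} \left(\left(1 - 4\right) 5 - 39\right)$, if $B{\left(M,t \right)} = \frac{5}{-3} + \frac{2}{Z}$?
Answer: $36$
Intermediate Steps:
$Z = 2$
$B{\left(M,t \right)} = - \frac{2}{3}$ ($B{\left(M,t \right)} = \frac{5}{-3} + \frac{2}{2} = 5 \left(- \frac{1}{3}\right) + 2 \cdot \frac{1}{2} = - \frac{5}{3} + 1 = - \frac{2}{3}$)
$B{\left(-2,-5 \right)} \left(\left(1 - 4\right) 5 - 39\right) = - \frac{2 \left(\left(1 - 4\right) 5 - 39\right)}{3} = - \frac{2 \left(\left(-3\right) 5 - 39\right)}{3} = - \frac{2 \left(-15 - 39\right)}{3} = \left(- \frac{2}{3}\right) \left(-54\right) = 36$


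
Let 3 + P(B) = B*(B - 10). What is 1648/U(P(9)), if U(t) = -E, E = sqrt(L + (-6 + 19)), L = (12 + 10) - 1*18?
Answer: -1648*sqrt(17)/17 ≈ -399.70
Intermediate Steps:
L = 4 (L = 22 - 18 = 4)
E = sqrt(17) (E = sqrt(4 + (-6 + 19)) = sqrt(4 + 13) = sqrt(17) ≈ 4.1231)
P(B) = -3 + B*(-10 + B) (P(B) = -3 + B*(B - 10) = -3 + B*(-10 + B))
U(t) = -sqrt(17)
1648/U(P(9)) = 1648/((-sqrt(17))) = 1648*(-sqrt(17)/17) = -1648*sqrt(17)/17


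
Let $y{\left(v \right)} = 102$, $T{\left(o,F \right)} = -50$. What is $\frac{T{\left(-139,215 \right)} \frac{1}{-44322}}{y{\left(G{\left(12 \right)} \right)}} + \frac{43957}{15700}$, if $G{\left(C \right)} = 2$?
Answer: $\frac{49680881177}{17744312700} \approx 2.7998$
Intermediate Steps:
$\frac{T{\left(-139,215 \right)} \frac{1}{-44322}}{y{\left(G{\left(12 \right)} \right)}} + \frac{43957}{15700} = \frac{\left(-50\right) \frac{1}{-44322}}{102} + \frac{43957}{15700} = \left(-50\right) \left(- \frac{1}{44322}\right) \frac{1}{102} + 43957 \cdot \frac{1}{15700} = \frac{25}{22161} \cdot \frac{1}{102} + \frac{43957}{15700} = \frac{25}{2260422} + \frac{43957}{15700} = \frac{49680881177}{17744312700}$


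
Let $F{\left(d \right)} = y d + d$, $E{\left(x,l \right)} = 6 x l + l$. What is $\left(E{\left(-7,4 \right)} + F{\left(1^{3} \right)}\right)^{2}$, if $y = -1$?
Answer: $26896$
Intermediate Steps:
$E{\left(x,l \right)} = l + 6 l x$ ($E{\left(x,l \right)} = 6 l x + l = l + 6 l x$)
$F{\left(d \right)} = 0$ ($F{\left(d \right)} = - d + d = 0$)
$\left(E{\left(-7,4 \right)} + F{\left(1^{3} \right)}\right)^{2} = \left(4 \left(1 + 6 \left(-7\right)\right) + 0\right)^{2} = \left(4 \left(1 - 42\right) + 0\right)^{2} = \left(4 \left(-41\right) + 0\right)^{2} = \left(-164 + 0\right)^{2} = \left(-164\right)^{2} = 26896$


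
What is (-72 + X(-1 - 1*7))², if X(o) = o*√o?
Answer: 4672 + 2304*I*√2 ≈ 4672.0 + 3258.3*I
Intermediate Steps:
X(o) = o^(3/2)
(-72 + X(-1 - 1*7))² = (-72 + (-1 - 1*7)^(3/2))² = (-72 + (-1 - 7)^(3/2))² = (-72 + (-8)^(3/2))² = (-72 - 16*I*√2)²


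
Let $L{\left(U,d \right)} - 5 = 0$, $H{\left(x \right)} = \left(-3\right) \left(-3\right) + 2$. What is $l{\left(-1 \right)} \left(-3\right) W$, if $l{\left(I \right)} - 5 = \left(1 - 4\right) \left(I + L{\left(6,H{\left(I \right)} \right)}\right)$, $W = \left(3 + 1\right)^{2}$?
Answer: $336$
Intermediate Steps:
$H{\left(x \right)} = 11$ ($H{\left(x \right)} = 9 + 2 = 11$)
$W = 16$ ($W = 4^{2} = 16$)
$L{\left(U,d \right)} = 5$ ($L{\left(U,d \right)} = 5 + 0 = 5$)
$l{\left(I \right)} = -10 - 3 I$ ($l{\left(I \right)} = 5 + \left(1 - 4\right) \left(I + 5\right) = 5 - 3 \left(5 + I\right) = 5 - \left(15 + 3 I\right) = -10 - 3 I$)
$l{\left(-1 \right)} \left(-3\right) W = \left(-10 - -3\right) \left(-3\right) 16 = \left(-10 + 3\right) \left(-3\right) 16 = \left(-7\right) \left(-3\right) 16 = 21 \cdot 16 = 336$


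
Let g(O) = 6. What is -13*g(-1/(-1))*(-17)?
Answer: 1326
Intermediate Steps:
-13*g(-1/(-1))*(-17) = -13*6*(-17) = -78*(-17) = 1326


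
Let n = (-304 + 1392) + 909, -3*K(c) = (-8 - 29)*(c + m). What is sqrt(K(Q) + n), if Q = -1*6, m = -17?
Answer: 2*sqrt(3855)/3 ≈ 41.392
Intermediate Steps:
Q = -6
K(c) = -629/3 + 37*c/3 (K(c) = -(-8 - 29)*(c - 17)/3 = -(-37)*(-17 + c)/3 = -(629 - 37*c)/3 = -629/3 + 37*c/3)
n = 1997 (n = 1088 + 909 = 1997)
sqrt(K(Q) + n) = sqrt((-629/3 + (37/3)*(-6)) + 1997) = sqrt((-629/3 - 74) + 1997) = sqrt(-851/3 + 1997) = sqrt(5140/3) = 2*sqrt(3855)/3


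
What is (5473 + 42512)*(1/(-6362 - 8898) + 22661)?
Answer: 474101203689/436 ≈ 1.0874e+9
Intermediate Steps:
(5473 + 42512)*(1/(-6362 - 8898) + 22661) = 47985*(1/(-15260) + 22661) = 47985*(-1/15260 + 22661) = 47985*(345806859/15260) = 474101203689/436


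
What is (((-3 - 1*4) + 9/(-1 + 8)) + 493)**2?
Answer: 11634921/49 ≈ 2.3745e+5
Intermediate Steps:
(((-3 - 1*4) + 9/(-1 + 8)) + 493)**2 = (((-3 - 4) + 9/7) + 493)**2 = ((-7 + (1/7)*9) + 493)**2 = ((-7 + 9/7) + 493)**2 = (-40/7 + 493)**2 = (3411/7)**2 = 11634921/49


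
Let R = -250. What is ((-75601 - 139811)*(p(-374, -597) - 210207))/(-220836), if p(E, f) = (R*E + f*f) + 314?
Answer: 615503888/2629 ≈ 2.3412e+5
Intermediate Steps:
p(E, f) = 314 + f² - 250*E (p(E, f) = (-250*E + f*f) + 314 = (-250*E + f²) + 314 = (f² - 250*E) + 314 = 314 + f² - 250*E)
((-75601 - 139811)*(p(-374, -597) - 210207))/(-220836) = ((-75601 - 139811)*((314 + (-597)² - 250*(-374)) - 210207))/(-220836) = -215412*((314 + 356409 + 93500) - 210207)*(-1/220836) = -215412*(450223 - 210207)*(-1/220836) = -215412*240016*(-1/220836) = -51702326592*(-1/220836) = 615503888/2629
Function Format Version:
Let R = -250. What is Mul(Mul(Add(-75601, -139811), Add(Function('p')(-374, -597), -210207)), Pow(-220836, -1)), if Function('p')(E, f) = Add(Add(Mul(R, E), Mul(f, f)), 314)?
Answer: Rational(615503888, 2629) ≈ 2.3412e+5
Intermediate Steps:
Function('p')(E, f) = Add(314, Pow(f, 2), Mul(-250, E)) (Function('p')(E, f) = Add(Add(Mul(-250, E), Mul(f, f)), 314) = Add(Add(Mul(-250, E), Pow(f, 2)), 314) = Add(Add(Pow(f, 2), Mul(-250, E)), 314) = Add(314, Pow(f, 2), Mul(-250, E)))
Mul(Mul(Add(-75601, -139811), Add(Function('p')(-374, -597), -210207)), Pow(-220836, -1)) = Mul(Mul(Add(-75601, -139811), Add(Add(314, Pow(-597, 2), Mul(-250, -374)), -210207)), Pow(-220836, -1)) = Mul(Mul(-215412, Add(Add(314, 356409, 93500), -210207)), Rational(-1, 220836)) = Mul(Mul(-215412, Add(450223, -210207)), Rational(-1, 220836)) = Mul(Mul(-215412, 240016), Rational(-1, 220836)) = Mul(-51702326592, Rational(-1, 220836)) = Rational(615503888, 2629)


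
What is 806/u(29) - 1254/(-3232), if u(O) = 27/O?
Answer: 37789313/43632 ≈ 866.09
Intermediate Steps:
806/u(29) - 1254/(-3232) = 806/((27/29)) - 1254/(-3232) = 806/((27*(1/29))) - 1254*(-1/3232) = 806/(27/29) + 627/1616 = 806*(29/27) + 627/1616 = 23374/27 + 627/1616 = 37789313/43632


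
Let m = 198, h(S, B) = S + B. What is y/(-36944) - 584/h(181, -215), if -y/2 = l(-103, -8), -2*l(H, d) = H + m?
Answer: 10786033/628048 ≈ 17.174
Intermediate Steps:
h(S, B) = B + S
l(H, d) = -99 - H/2 (l(H, d) = -(H + 198)/2 = -(198 + H)/2 = -99 - H/2)
y = 95 (y = -2*(-99 - ½*(-103)) = -2*(-99 + 103/2) = -2*(-95/2) = 95)
y/(-36944) - 584/h(181, -215) = 95/(-36944) - 584/(-215 + 181) = 95*(-1/36944) - 584/(-34) = -95/36944 - 584*(-1/34) = -95/36944 + 292/17 = 10786033/628048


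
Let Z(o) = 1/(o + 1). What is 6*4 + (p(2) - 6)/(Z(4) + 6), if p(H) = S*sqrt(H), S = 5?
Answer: 714/31 + 25*sqrt(2)/31 ≈ 24.173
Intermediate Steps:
p(H) = 5*sqrt(H)
Z(o) = 1/(1 + o)
6*4 + (p(2) - 6)/(Z(4) + 6) = 6*4 + (5*sqrt(2) - 6)/(1/(1 + 4) + 6) = 24 + (-6 + 5*sqrt(2))/(1/5 + 6) = 24 + (-6 + 5*sqrt(2))/(31/5) = 24 + (-6 + 5*sqrt(2))*(5/31) = 24 + (-30/31 + 25*sqrt(2)/31) = 714/31 + 25*sqrt(2)/31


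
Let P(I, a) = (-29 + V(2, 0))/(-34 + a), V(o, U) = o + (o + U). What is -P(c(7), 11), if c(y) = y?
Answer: -25/23 ≈ -1.0870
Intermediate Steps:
V(o, U) = U + 2*o (V(o, U) = o + (U + o) = U + 2*o)
P(I, a) = -25/(-34 + a) (P(I, a) = (-29 + (0 + 2*2))/(-34 + a) = (-29 + (0 + 4))/(-34 + a) = (-29 + 4)/(-34 + a) = -25/(-34 + a))
-P(c(7), 11) = -(-25)/(-34 + 11) = -(-25)/(-23) = -(-25)*(-1)/23 = -1*25/23 = -25/23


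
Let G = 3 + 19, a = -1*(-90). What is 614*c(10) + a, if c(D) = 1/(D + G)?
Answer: 1747/16 ≈ 109.19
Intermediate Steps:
a = 90
G = 22
c(D) = 1/(22 + D) (c(D) = 1/(D + 22) = 1/(22 + D))
614*c(10) + a = 614/(22 + 10) + 90 = 614/32 + 90 = 614*(1/32) + 90 = 307/16 + 90 = 1747/16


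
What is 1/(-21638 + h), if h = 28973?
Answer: 1/7335 ≈ 0.00013633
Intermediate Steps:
1/(-21638 + h) = 1/(-21638 + 28973) = 1/7335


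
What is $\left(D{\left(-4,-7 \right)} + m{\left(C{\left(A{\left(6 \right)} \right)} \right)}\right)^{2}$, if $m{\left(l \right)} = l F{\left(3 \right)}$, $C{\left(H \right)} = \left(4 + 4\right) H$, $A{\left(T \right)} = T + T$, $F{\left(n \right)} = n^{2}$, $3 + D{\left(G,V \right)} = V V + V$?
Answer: $815409$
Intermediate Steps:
$D{\left(G,V \right)} = -3 + V + V^{2}$ ($D{\left(G,V \right)} = -3 + \left(V V + V\right) = -3 + \left(V^{2} + V\right) = -3 + \left(V + V^{2}\right) = -3 + V + V^{2}$)
$A{\left(T \right)} = 2 T$
$C{\left(H \right)} = 8 H$
$m{\left(l \right)} = 9 l$ ($m{\left(l \right)} = l 3^{2} = l 9 = 9 l$)
$\left(D{\left(-4,-7 \right)} + m{\left(C{\left(A{\left(6 \right)} \right)} \right)}\right)^{2} = \left(\left(-3 - 7 + \left(-7\right)^{2}\right) + 9 \cdot 8 \cdot 2 \cdot 6\right)^{2} = \left(\left(-3 - 7 + 49\right) + 9 \cdot 8 \cdot 12\right)^{2} = \left(39 + 9 \cdot 96\right)^{2} = \left(39 + 864\right)^{2} = 903^{2} = 815409$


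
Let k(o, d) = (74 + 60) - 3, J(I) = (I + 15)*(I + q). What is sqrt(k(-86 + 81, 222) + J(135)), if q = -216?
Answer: I*sqrt(12019) ≈ 109.63*I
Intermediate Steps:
J(I) = (-216 + I)*(15 + I) (J(I) = (I + 15)*(I - 216) = (15 + I)*(-216 + I) = (-216 + I)*(15 + I))
k(o, d) = 131 (k(o, d) = 134 - 3 = 131)
sqrt(k(-86 + 81, 222) + J(135)) = sqrt(131 + (-3240 + 135**2 - 201*135)) = sqrt(131 + (-3240 + 18225 - 27135)) = sqrt(131 - 12150) = sqrt(-12019) = I*sqrt(12019)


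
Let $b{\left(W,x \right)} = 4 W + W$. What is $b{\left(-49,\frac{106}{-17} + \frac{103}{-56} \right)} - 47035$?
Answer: $-47280$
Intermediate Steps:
$b{\left(W,x \right)} = 5 W$
$b{\left(-49,\frac{106}{-17} + \frac{103}{-56} \right)} - 47035 = 5 \left(-49\right) - 47035 = -245 - 47035 = -47280$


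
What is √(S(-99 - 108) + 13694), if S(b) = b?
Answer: √13487 ≈ 116.13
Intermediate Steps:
√(S(-99 - 108) + 13694) = √((-99 - 108) + 13694) = √(-207 + 13694) = √13487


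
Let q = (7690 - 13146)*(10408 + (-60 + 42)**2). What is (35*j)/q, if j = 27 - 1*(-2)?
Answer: -1015/58553792 ≈ -1.7334e-5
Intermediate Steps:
j = 29 (j = 27 + 2 = 29)
q = -58553792 (q = -5456*(10408 + (-18)**2) = -5456*(10408 + 324) = -5456*10732 = -58553792)
(35*j)/q = (35*29)/(-58553792) = 1015*(-1/58553792) = -1015/58553792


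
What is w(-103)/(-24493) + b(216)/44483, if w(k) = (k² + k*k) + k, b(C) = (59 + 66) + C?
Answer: -930906432/1089522119 ≈ -0.85442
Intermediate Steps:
b(C) = 125 + C
w(k) = k + 2*k² (w(k) = (k² + k²) + k = 2*k² + k = k + 2*k²)
w(-103)/(-24493) + b(216)/44483 = -103*(1 + 2*(-103))/(-24493) + (125 + 216)/44483 = -103*(1 - 206)*(-1/24493) + 341*(1/44483) = -103*(-205)*(-1/24493) + 341/44483 = 21115*(-1/24493) + 341/44483 = -21115/24493 + 341/44483 = -930906432/1089522119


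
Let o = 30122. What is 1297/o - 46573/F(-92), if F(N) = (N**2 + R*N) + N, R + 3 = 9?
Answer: -696364683/117777020 ≈ -5.9126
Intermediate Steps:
R = 6 (R = -3 + 9 = 6)
F(N) = N**2 + 7*N (F(N) = (N**2 + 6*N) + N = N**2 + 7*N)
1297/o - 46573/F(-92) = 1297/30122 - 46573*(-1/(92*(7 - 92))) = 1297*(1/30122) - 46573/((-92*(-85))) = 1297/30122 - 46573/7820 = -696364683/117777020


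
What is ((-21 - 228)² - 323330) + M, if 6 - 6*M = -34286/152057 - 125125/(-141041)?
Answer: -33627081366133615/128677628022 ≈ -2.6133e+5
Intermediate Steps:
M = 114487227623/128677628022 (M = 1 - (-34286/152057 - 125125/(-141041))/6 = 1 - (-34286*1/152057 - 125125*(-1/141041))/6 = 1 - (-34286/152057 + 125125/141041)/6 = 1 - ⅙*14190400399/21446271337 = 1 - 14190400399/128677628022 = 114487227623/128677628022 ≈ 0.88972)
((-21 - 228)² - 323330) + M = ((-21 - 228)² - 323330) + 114487227623/128677628022 = ((-249)² - 323330) + 114487227623/128677628022 = (62001 - 323330) + 114487227623/128677628022 = -261329 + 114487227623/128677628022 = -33627081366133615/128677628022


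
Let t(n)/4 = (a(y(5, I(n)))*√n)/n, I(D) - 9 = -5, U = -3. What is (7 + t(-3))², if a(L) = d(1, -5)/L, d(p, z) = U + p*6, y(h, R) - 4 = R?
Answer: (14 - I*√3)²/4 ≈ 48.25 - 12.124*I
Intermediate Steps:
I(D) = 4 (I(D) = 9 - 5 = 4)
y(h, R) = 4 + R
d(p, z) = -3 + 6*p (d(p, z) = -3 + p*6 = -3 + 6*p)
a(L) = 3/L (a(L) = (-3 + 6*1)/L = (-3 + 6)/L = 3/L)
t(n) = 3/(2*√n) (t(n) = 4*(((3/(4 + 4))*√n)/n) = 4*(((3/8)*√n)/n) = 4*(((3*(⅛))*√n)/n) = 4*((3*√n/8)/n) = 4*(3/(8*√n)) = 3/(2*√n))
(7 + t(-3))² = (7 + 3/(2*√(-3)))² = (7 + 3*(-I*√3/3)/2)² = (7 - I*√3/2)²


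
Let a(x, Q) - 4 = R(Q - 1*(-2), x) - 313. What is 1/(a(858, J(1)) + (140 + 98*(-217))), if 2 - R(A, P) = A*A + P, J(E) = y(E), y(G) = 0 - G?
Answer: -1/22292 ≈ -4.4859e-5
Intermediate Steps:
y(G) = -G
J(E) = -E
R(A, P) = 2 - P - A² (R(A, P) = 2 - (A*A + P) = 2 - (A² + P) = 2 - (P + A²) = 2 + (-P - A²) = 2 - P - A²)
a(x, Q) = -307 - x - (2 + Q)² (a(x, Q) = 4 + ((2 - x - (Q - 1*(-2))²) - 313) = 4 + ((2 - x - (Q + 2)²) - 313) = 4 + ((2 - x - (2 + Q)²) - 313) = 4 + (-311 - x - (2 + Q)²) = -307 - x - (2 + Q)²)
1/(a(858, J(1)) + (140 + 98*(-217))) = 1/((-307 - 1*858 - (2 - 1*1)²) + (140 + 98*(-217))) = 1/((-307 - 858 - (2 - 1)²) + (140 - 21266)) = 1/((-307 - 858 - 1*1²) - 21126) = 1/((-307 - 858 - 1*1) - 21126) = 1/((-307 - 858 - 1) - 21126) = 1/(-1166 - 21126) = 1/(-22292) = -1/22292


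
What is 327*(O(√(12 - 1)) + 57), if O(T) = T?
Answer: 18639 + 327*√11 ≈ 19724.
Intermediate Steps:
327*(O(√(12 - 1)) + 57) = 327*(√(12 - 1) + 57) = 327*(√11 + 57) = 327*(57 + √11) = 18639 + 327*√11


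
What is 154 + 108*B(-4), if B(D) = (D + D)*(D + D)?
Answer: 7066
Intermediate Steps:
B(D) = 4*D² (B(D) = (2*D)*(2*D) = 4*D²)
154 + 108*B(-4) = 154 + 108*(4*(-4)²) = 154 + 108*(4*16) = 154 + 108*64 = 154 + 6912 = 7066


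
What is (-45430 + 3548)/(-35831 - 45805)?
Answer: 20941/40818 ≈ 0.51303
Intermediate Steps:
(-45430 + 3548)/(-35831 - 45805) = -41882/(-81636) = -41882*(-1/81636) = 20941/40818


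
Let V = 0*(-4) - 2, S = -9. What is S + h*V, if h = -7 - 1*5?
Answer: 15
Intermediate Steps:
h = -12 (h = -7 - 5 = -12)
V = -2 (V = 0 - 2 = -2)
S + h*V = -9 - 12*(-2) = -9 + 24 = 15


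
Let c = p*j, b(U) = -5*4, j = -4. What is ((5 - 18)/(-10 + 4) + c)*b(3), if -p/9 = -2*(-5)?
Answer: -21730/3 ≈ -7243.3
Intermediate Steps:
p = -90 (p = -(-18)*(-5) = -9*10 = -90)
b(U) = -20
c = 360 (c = -90*(-4) = 360)
((5 - 18)/(-10 + 4) + c)*b(3) = ((5 - 18)/(-10 + 4) + 360)*(-20) = (-13/(-6) + 360)*(-20) = (-13*(-⅙) + 360)*(-20) = (13/6 + 360)*(-20) = (2173/6)*(-20) = -21730/3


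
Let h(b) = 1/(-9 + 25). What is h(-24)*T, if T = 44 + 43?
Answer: 87/16 ≈ 5.4375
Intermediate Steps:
h(b) = 1/16
T = 87
h(-24)*T = (1/16)*87 = 87/16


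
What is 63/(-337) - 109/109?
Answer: -400/337 ≈ -1.1869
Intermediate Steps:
63/(-337) - 109/109 = 63*(-1/337) - 109*1/109 = -63/337 - 1 = -400/337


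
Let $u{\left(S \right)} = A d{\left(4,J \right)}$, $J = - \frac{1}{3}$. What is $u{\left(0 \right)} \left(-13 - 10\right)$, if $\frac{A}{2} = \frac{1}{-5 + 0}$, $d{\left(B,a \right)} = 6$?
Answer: $\frac{276}{5} \approx 55.2$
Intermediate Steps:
$J = - \frac{1}{3}$ ($J = \left(-1\right) \frac{1}{3} = - \frac{1}{3} \approx -0.33333$)
$A = - \frac{2}{5}$ ($A = \frac{2}{-5 + 0} = \frac{2}{-5} = 2 \left(- \frac{1}{5}\right) = - \frac{2}{5} \approx -0.4$)
$u{\left(S \right)} = - \frac{12}{5}$ ($u{\left(S \right)} = \left(- \frac{2}{5}\right) 6 = - \frac{12}{5}$)
$u{\left(0 \right)} \left(-13 - 10\right) = - \frac{12 \left(-13 - 10\right)}{5} = \left(- \frac{12}{5}\right) \left(-23\right) = \frac{276}{5}$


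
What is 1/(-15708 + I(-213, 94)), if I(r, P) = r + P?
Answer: -1/15827 ≈ -6.3183e-5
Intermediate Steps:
I(r, P) = P + r
1/(-15708 + I(-213, 94)) = 1/(-15708 + (94 - 213)) = 1/(-15708 - 119) = 1/(-15827) = -1/15827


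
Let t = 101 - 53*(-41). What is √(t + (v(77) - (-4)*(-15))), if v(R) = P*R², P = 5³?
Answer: √743339 ≈ 862.17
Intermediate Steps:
P = 125
t = 2274 (t = 101 + 2173 = 2274)
v(R) = 125*R²
√(t + (v(77) - (-4)*(-15))) = √(2274 + (125*77² - (-4)*(-15))) = √(2274 + (125*5929 - 1*60)) = √(2274 + (741125 - 60)) = √(2274 + 741065) = √743339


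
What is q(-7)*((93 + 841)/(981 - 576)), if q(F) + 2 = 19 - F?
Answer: 7472/135 ≈ 55.348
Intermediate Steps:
q(F) = 17 - F (q(F) = -2 + (19 - F) = 17 - F)
q(-7)*((93 + 841)/(981 - 576)) = (17 - 1*(-7))*((93 + 841)/(981 - 576)) = (17 + 7)*(934/405) = 24*(934*(1/405)) = 24*(934/405) = 7472/135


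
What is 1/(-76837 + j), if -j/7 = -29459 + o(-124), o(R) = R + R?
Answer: 1/131112 ≈ 7.6271e-6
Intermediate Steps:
o(R) = 2*R
j = 207949 (j = -7*(-29459 + 2*(-124)) = -7*(-29459 - 248) = -7*(-29707) = 207949)
1/(-76837 + j) = 1/(-76837 + 207949) = 1/131112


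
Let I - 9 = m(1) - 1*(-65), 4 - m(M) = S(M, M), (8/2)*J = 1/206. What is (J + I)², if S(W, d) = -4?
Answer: 4565569761/678976 ≈ 6724.2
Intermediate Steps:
J = 1/824 (J = (¼)/206 = (¼)*(1/206) = 1/824 ≈ 0.0012136)
m(M) = 8 (m(M) = 4 - 1*(-4) = 4 + 4 = 8)
I = 82 (I = 9 + (8 - 1*(-65)) = 9 + (8 + 65) = 9 + 73 = 82)
(J + I)² = (1/824 + 82)² = (67569/824)² = 4565569761/678976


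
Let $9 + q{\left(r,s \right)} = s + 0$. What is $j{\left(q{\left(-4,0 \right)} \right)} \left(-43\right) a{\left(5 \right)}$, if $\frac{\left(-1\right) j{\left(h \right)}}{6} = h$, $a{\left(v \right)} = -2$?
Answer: $4644$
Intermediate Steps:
$q{\left(r,s \right)} = -9 + s$ ($q{\left(r,s \right)} = -9 + \left(s + 0\right) = -9 + s$)
$j{\left(h \right)} = - 6 h$
$j{\left(q{\left(-4,0 \right)} \right)} \left(-43\right) a{\left(5 \right)} = - 6 \left(-9 + 0\right) \left(-43\right) \left(-2\right) = \left(-6\right) \left(-9\right) \left(-43\right) \left(-2\right) = 54 \left(-43\right) \left(-2\right) = \left(-2322\right) \left(-2\right) = 4644$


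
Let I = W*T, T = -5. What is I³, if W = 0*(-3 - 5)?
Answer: 0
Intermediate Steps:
W = 0 (W = 0*(-8) = 0)
I = 0 (I = 0*(-5) = 0)
I³ = 0³ = 0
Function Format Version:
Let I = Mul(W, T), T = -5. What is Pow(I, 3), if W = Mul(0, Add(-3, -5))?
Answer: 0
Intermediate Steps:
W = 0 (W = Mul(0, -8) = 0)
I = 0 (I = Mul(0, -5) = 0)
Pow(I, 3) = Pow(0, 3) = 0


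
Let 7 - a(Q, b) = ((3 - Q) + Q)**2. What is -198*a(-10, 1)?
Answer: 396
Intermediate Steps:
a(Q, b) = -2 (a(Q, b) = 7 - ((3 - Q) + Q)**2 = 7 - 1*3**2 = 7 - 1*9 = 7 - 9 = -2)
-198*a(-10, 1) = -198*(-2) = 396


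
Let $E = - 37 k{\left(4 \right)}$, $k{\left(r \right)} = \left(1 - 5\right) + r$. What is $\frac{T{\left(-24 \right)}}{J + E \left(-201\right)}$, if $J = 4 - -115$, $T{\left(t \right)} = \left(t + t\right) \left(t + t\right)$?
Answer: $\frac{2304}{119} \approx 19.361$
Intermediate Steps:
$k{\left(r \right)} = -4 + r$
$T{\left(t \right)} = 4 t^{2}$ ($T{\left(t \right)} = 2 t 2 t = 4 t^{2}$)
$E = 0$ ($E = - 37 \left(-4 + 4\right) = \left(-37\right) 0 = 0$)
$J = 119$ ($J = 4 + 115 = 119$)
$\frac{T{\left(-24 \right)}}{J + E \left(-201\right)} = \frac{4 \left(-24\right)^{2}}{119 + 0 \left(-201\right)} = \frac{4 \cdot 576}{119 + 0} = \frac{2304}{119}$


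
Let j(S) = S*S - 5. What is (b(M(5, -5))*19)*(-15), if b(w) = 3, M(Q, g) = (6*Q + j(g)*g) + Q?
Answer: -855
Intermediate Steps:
j(S) = -5 + S² (j(S) = S² - 5 = -5 + S²)
M(Q, g) = 7*Q + g*(-5 + g²) (M(Q, g) = (6*Q + (-5 + g²)*g) + Q = (6*Q + g*(-5 + g²)) + Q = 7*Q + g*(-5 + g²))
(b(M(5, -5))*19)*(-15) = (3*19)*(-15) = 57*(-15) = -855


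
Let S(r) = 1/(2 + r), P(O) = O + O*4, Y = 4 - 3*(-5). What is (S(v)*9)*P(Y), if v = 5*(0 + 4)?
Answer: 855/22 ≈ 38.864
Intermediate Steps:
v = 20 (v = 5*4 = 20)
Y = 19 (Y = 4 + 15 = 19)
P(O) = 5*O (P(O) = O + 4*O = 5*O)
(S(v)*9)*P(Y) = (9/(2 + 20))*(5*19) = (9/22)*95 = 855/22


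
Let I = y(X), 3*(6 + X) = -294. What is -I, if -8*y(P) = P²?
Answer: 1352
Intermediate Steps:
X = -104 (X = -6 + (⅓)*(-294) = -6 - 98 = -104)
y(P) = -P²/8
I = -1352 (I = -⅛*(-104)² = -⅛*10816 = -1352)
-I = -1*(-1352) = 1352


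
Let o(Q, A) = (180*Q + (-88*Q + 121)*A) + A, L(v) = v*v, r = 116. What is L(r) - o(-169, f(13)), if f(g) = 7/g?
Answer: 465430/13 ≈ 35802.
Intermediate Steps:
L(v) = v**2
o(Q, A) = A + 180*Q + A*(121 - 88*Q) (o(Q, A) = (180*Q + (121 - 88*Q)*A) + A = (180*Q + A*(121 - 88*Q)) + A = A + 180*Q + A*(121 - 88*Q))
L(r) - o(-169, f(13)) = 116**2 - (122*(7/13) + 180*(-169) - 88*7/13*(-169)) = 13456 - (122*(7*(1/13)) - 30420 - 88*7*(1/13)*(-169)) = 13456 - (122*(7/13) - 30420 - 88*7/13*(-169)) = 13456 - (854/13 - 30420 + 8008) = 13456 - 1*(-290502/13) = 13456 + 290502/13 = 465430/13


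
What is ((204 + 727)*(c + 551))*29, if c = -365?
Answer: 5021814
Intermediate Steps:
((204 + 727)*(c + 551))*29 = ((204 + 727)*(-365 + 551))*29 = (931*186)*29 = 173166*29 = 5021814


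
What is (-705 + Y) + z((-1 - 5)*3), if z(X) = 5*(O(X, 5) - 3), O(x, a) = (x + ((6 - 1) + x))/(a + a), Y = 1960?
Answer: 2449/2 ≈ 1224.5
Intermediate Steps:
O(x, a) = (5 + 2*x)/(2*a) (O(x, a) = (x + (5 + x))/((2*a)) = (5 + 2*x)*(1/(2*a)) = (5 + 2*x)/(2*a))
z(X) = -25/2 + X (z(X) = 5*((5/2 + X)/5 - 3) = 5*((1/2 + X/5) - 3) = 5*(-5/2 + X/5) = -25/2 + X)
(-705 + Y) + z((-1 - 5)*3) = (-705 + 1960) + (-25/2 + (-1 - 5)*3) = 1255 + (-25/2 - 6*3) = 1255 + (-25/2 - 18) = 1255 - 61/2 = 2449/2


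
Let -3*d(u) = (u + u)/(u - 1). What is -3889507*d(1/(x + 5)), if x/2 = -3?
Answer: 3889507/3 ≈ 1.2965e+6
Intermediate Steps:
x = -6 (x = 2*(-3) = -6)
d(u) = -2*u/(3*(-1 + u)) (d(u) = -(u + u)/(3*(u - 1)) = -2*u/(3*(-1 + u)))
-3889507*d(1/(x + 5)) = -(-7779014)/((-6 + 5)*(-3 + 3/(-6 + 5))) = -(-7779014)/((-1)*(-3 + 3/(-1))) = -(-7779014)*(-1)/(-3 + 3*(-1)) = -(-7779014)*(-1)/(-3 - 3) = -(-7779014)*(-1)/(-6) = -(-7779014)*(-1)*(-1)/6 = -3889507*(-⅓) = 3889507/3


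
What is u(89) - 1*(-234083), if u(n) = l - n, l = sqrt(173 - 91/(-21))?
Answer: 233994 + 2*sqrt(399)/3 ≈ 2.3401e+5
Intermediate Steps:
l = 2*sqrt(399)/3 (l = sqrt(173 - 91*(-1/21)) = sqrt(173 + 13/3) = sqrt(532/3) = 2*sqrt(399)/3 ≈ 13.317)
u(n) = -n + 2*sqrt(399)/3 (u(n) = 2*sqrt(399)/3 - n = -n + 2*sqrt(399)/3)
u(89) - 1*(-234083) = (-1*89 + 2*sqrt(399)/3) - 1*(-234083) = (-89 + 2*sqrt(399)/3) + 234083 = 233994 + 2*sqrt(399)/3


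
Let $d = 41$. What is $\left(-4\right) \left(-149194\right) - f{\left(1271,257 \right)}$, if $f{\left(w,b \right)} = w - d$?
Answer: $595546$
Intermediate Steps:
$f{\left(w,b \right)} = -41 + w$ ($f{\left(w,b \right)} = w - 41 = -41 + w$)
$\left(-4\right) \left(-149194\right) - f{\left(1271,257 \right)} = \left(-4\right) \left(-149194\right) - \left(-41 + 1271\right) = 596776 - 1230 = 595546$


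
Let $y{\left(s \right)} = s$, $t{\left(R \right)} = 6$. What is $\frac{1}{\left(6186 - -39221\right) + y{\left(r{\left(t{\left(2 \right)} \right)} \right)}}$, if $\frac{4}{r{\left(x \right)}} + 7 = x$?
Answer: $\frac{1}{45403} \approx 2.2025 \cdot 10^{-5}$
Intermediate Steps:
$r{\left(x \right)} = \frac{4}{-7 + x}$
$\frac{1}{\left(6186 - -39221\right) + y{\left(r{\left(t{\left(2 \right)} \right)} \right)}} = \frac{1}{\left(6186 - -39221\right) + \frac{4}{-7 + 6}} = \frac{1}{\left(6186 + 39221\right) + \frac{4}{-1}} = \frac{1}{45407 + 4 \left(-1\right)} = \frac{1}{45407 - 4} = \frac{1}{45403}$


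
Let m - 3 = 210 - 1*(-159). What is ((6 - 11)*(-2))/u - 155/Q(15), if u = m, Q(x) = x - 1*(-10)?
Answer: -5741/930 ≈ -6.1731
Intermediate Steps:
Q(x) = 10 + x (Q(x) = x + 10 = 10 + x)
m = 372 (m = 3 + (210 - 1*(-159)) = 3 + (210 + 159) = 3 + 369 = 372)
u = 372
((6 - 11)*(-2))/u - 155/Q(15) = ((6 - 11)*(-2))/372 - 155/(10 + 15) = -5*(-2)*(1/372) - 155/25 = 10*(1/372) - 155*1/25 = 5/186 - 31/5 = -5741/930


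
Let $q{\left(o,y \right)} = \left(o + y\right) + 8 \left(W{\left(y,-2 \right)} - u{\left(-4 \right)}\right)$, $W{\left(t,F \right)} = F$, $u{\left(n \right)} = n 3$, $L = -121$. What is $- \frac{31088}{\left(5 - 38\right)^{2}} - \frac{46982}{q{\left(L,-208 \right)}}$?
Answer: $\frac{14474162}{90387} \approx 160.14$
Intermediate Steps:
$u{\left(n \right)} = 3 n$
$q{\left(o,y \right)} = 80 + o + y$ ($q{\left(o,y \right)} = \left(o + y\right) + 8 \left(-2 - 3 \left(-4\right)\right) = \left(o + y\right) + 8 \left(-2 - -12\right) = \left(o + y\right) + 8 \left(-2 + 12\right) = \left(o + y\right) + 8 \cdot 10 = \left(o + y\right) + 80 = 80 + o + y$)
$- \frac{31088}{\left(5 - 38\right)^{2}} - \frac{46982}{q{\left(L,-208 \right)}} = - \frac{31088}{\left(5 - 38\right)^{2}} - \frac{46982}{80 - 121 - 208} = - \frac{31088}{\left(-33\right)^{2}} - \frac{46982}{-249} = - \frac{31088}{1089} - - \frac{46982}{249} = \left(-31088\right) \frac{1}{1089} + \frac{46982}{249} = - \frac{31088}{1089} + \frac{46982}{249} = \frac{14474162}{90387}$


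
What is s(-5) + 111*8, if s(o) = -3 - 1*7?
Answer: 878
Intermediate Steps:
s(o) = -10 (s(o) = -3 - 7 = -10)
s(-5) + 111*8 = -10 + 111*8 = -10 + 888 = 878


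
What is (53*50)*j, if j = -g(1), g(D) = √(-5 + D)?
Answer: -5300*I ≈ -5300.0*I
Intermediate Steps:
j = -2*I (j = -√(-5 + 1) = -√(-4) = -2*I ≈ -2.0*I)
(53*50)*j = (53*50)*(-2*I) = 2650*(-2*I) = -5300*I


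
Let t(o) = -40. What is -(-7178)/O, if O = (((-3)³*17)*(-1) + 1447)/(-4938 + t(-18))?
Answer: -17866042/953 ≈ -18747.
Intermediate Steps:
O = -953/2489 (O = (((-3)³*17)*(-1) + 1447)/(-4938 - 40) = (-27*17*(-1) + 1447)/(-4978) = (-459*(-1) + 1447)*(-1/4978) = (459 + 1447)*(-1/4978) = 1906*(-1/4978) = -953/2489 ≈ -0.38288)
-(-7178)/O = -(-7178)/(-953/2489) = -(-7178)*(-2489)/953 = -1*17866042/953 = -17866042/953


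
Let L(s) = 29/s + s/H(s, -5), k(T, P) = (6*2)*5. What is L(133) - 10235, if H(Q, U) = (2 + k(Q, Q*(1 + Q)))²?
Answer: -5232535055/511252 ≈ -10235.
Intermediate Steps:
k(T, P) = 60 (k(T, P) = 12*5 = 60)
H(Q, U) = 3844 (H(Q, U) = (2 + 60)² = 62² = 3844)
L(s) = 29/s + s/3844
L(133) - 10235 = (29/133 + (1/3844)*133) - 10235 = (29*(1/133) + 133/3844) - 10235 = (29/133 + 133/3844) - 10235 = 129165/511252 - 10235 = -5232535055/511252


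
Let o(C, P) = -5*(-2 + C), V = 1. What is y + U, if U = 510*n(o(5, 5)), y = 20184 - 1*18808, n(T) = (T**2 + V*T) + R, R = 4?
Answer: 110516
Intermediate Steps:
o(C, P) = 10 - 5*C
n(T) = 4 + T + T**2 (n(T) = (T**2 + 1*T) + 4 = (T**2 + T) + 4 = (T + T**2) + 4 = 4 + T + T**2)
y = 1376 (y = 20184 - 18808 = 1376)
U = 109140 (U = 510*(4 + (10 - 5*5) + (10 - 5*5)**2) = 510*(4 + (10 - 25) + (10 - 25)**2) = 510*(4 - 15 + (-15)**2) = 510*(4 - 15 + 225) = 510*214 = 109140)
y + U = 1376 + 109140 = 110516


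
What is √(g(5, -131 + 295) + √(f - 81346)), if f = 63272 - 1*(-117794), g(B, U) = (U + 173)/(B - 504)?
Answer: √(-168163 + 1494006*√2770)/499 ≈ 17.751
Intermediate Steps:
g(B, U) = (173 + U)/(-504 + B)
f = 181066 (f = 63272 + 117794 = 181066)
√(g(5, -131 + 295) + √(f - 81346)) = √((173 + (-131 + 295))/(-504 + 5) + √(181066 - 81346)) = √((173 + 164)/(-499) + √99720) = √(-1/499*337 + 6*√2770) = √(-337/499 + 6*√2770)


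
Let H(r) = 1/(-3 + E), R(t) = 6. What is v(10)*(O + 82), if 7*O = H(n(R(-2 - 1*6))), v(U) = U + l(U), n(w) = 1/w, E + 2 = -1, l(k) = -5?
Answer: 17215/42 ≈ 409.88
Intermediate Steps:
E = -3 (E = -2 - 1 = -3)
H(r) = -1/6 (H(r) = 1/(-3 - 3) = 1/(-6) = -1/6)
v(U) = -5 + U (v(U) = U - 5 = -5 + U)
O = -1/42 (O = (1/7)*(-1/6) = -1/42 ≈ -0.023810)
v(10)*(O + 82) = (-5 + 10)*(-1/42 + 82) = 5*(3443/42) = 17215/42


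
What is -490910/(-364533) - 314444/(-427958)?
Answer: 162357038216/78002406807 ≈ 2.0814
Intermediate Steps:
-490910/(-364533) - 314444/(-427958) = -490910*(-1/364533) - 314444*(-1/427958) = 490910/364533 + 157222/213979 = 162357038216/78002406807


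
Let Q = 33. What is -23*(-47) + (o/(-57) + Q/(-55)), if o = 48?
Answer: 102558/95 ≈ 1079.6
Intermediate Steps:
-23*(-47) + (o/(-57) + Q/(-55)) = -23*(-47) + (48/(-57) + 33/(-55)) = 1081 + (48*(-1/57) + 33*(-1/55)) = 1081 + (-16/19 - ⅗) = 1081 - 137/95 = 102558/95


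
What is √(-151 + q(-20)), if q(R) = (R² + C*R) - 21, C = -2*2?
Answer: 2*√77 ≈ 17.550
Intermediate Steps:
C = -4
q(R) = -21 + R² - 4*R (q(R) = (R² - 4*R) - 21 = -21 + R² - 4*R)
√(-151 + q(-20)) = √(-151 + (-21 + (-20)² - 4*(-20))) = √(-151 + (-21 + 400 + 80)) = √(-151 + 459) = √308 = 2*√77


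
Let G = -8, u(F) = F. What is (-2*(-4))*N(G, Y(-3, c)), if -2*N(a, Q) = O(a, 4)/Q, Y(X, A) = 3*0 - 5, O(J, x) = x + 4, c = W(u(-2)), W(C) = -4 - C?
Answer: 32/5 ≈ 6.4000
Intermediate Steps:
c = -2 (c = -4 - 1*(-2) = -4 + 2 = -2)
O(J, x) = 4 + x
Y(X, A) = -5 (Y(X, A) = 0 - 5 = -5)
N(a, Q) = -4/Q (N(a, Q) = -(4 + 4)/(2*Q) = -4/Q)
(-2*(-4))*N(G, Y(-3, c)) = (-2*(-4))*(-4/(-5)) = 8*(-4*(-⅕)) = 8*(⅘) = 32/5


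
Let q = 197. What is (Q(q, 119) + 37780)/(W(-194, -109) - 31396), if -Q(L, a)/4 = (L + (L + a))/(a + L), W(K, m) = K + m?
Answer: -2984107/2504221 ≈ -1.1916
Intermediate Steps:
Q(L, a) = -4*(a + 2*L)/(L + a) (Q(L, a) = -4*(L + (L + a))/(a + L) = -4*(a + 2*L)/(L + a))
(Q(q, 119) + 37780)/(W(-194, -109) - 31396) = (4*(-1*119 - 2*197)/(197 + 119) + 37780)/((-194 - 109) - 31396) = (4*(-119 - 394)/316 + 37780)/(-303 - 31396) = (4*(1/316)*(-513) + 37780)/(-31699) = (-513/79 + 37780)*(-1/31699) = (2984107/79)*(-1/31699) = -2984107/2504221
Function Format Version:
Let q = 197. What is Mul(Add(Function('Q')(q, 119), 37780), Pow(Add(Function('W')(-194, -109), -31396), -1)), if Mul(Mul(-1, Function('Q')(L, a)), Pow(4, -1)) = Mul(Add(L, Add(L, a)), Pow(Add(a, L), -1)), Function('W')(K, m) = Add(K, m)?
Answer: Rational(-2984107, 2504221) ≈ -1.1916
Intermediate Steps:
Function('Q')(L, a) = Mul(-4, Pow(Add(L, a), -1), Add(a, Mul(2, L))) (Function('Q')(L, a) = Mul(-4, Mul(Add(L, Add(L, a)), Pow(Add(a, L), -1))) = Mul(-4, Mul(Add(a, Mul(2, L)), Pow(Add(L, a), -1))) = Mul(-4, Mul(Pow(Add(L, a), -1), Add(a, Mul(2, L)))) = Mul(-4, Pow(Add(L, a), -1), Add(a, Mul(2, L))))
Mul(Add(Function('Q')(q, 119), 37780), Pow(Add(Function('W')(-194, -109), -31396), -1)) = Mul(Add(Mul(4, Pow(Add(197, 119), -1), Add(Mul(-1, 119), Mul(-2, 197))), 37780), Pow(Add(Add(-194, -109), -31396), -1)) = Mul(Add(Mul(4, Pow(316, -1), Add(-119, -394)), 37780), Pow(Add(-303, -31396), -1)) = Mul(Add(Mul(4, Rational(1, 316), -513), 37780), Pow(-31699, -1)) = Mul(Add(Rational(-513, 79), 37780), Rational(-1, 31699)) = Mul(Rational(2984107, 79), Rational(-1, 31699)) = Rational(-2984107, 2504221)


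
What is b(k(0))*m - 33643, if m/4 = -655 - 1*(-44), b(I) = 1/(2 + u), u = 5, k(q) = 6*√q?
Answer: -237945/7 ≈ -33992.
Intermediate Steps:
b(I) = ⅐ (b(I) = 1/(2 + 5) = 1/7 = ⅐)
m = -2444 (m = 4*(-655 - 1*(-44)) = 4*(-655 + 44) = 4*(-611) = -2444)
b(k(0))*m - 33643 = (⅐)*(-2444) - 33643 = -2444/7 - 33643 = -237945/7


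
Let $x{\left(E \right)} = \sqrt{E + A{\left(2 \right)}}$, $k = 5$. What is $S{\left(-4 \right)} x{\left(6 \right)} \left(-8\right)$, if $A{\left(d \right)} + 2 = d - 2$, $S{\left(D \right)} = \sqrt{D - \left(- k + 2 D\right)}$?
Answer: $-48$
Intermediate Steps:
$S{\left(D \right)} = \sqrt{5 - D}$ ($S{\left(D \right)} = \sqrt{D - \left(-5 + 2 D\right)} = \sqrt{5 - D}$)
$A{\left(d \right)} = -4 + d$ ($A{\left(d \right)} = -2 + \left(d - 2\right) = -2 + \left(-2 + d\right) = -4 + d$)
$x{\left(E \right)} = \sqrt{-2 + E}$ ($x{\left(E \right)} = \sqrt{E + \left(-4 + 2\right)} = \sqrt{E - 2} = \sqrt{-2 + E}$)
$S{\left(-4 \right)} x{\left(6 \right)} \left(-8\right) = \sqrt{5 - -4} \sqrt{-2 + 6} \left(-8\right) = \sqrt{5 + 4} \sqrt{4} \left(-8\right) = \sqrt{9} \cdot 2 \left(-8\right) = 3 \cdot 2 \left(-8\right) = 6 \left(-8\right) = -48$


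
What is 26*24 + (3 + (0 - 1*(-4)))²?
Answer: 673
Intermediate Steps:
26*24 + (3 + (0 - 1*(-4)))² = 624 + (3 + (0 + 4))² = 624 + (3 + 4)² = 624 + 7² = 624 + 49 = 673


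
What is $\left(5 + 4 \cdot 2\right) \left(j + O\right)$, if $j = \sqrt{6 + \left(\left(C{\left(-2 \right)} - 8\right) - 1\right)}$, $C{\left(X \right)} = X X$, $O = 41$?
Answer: $546$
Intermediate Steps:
$C{\left(X \right)} = X^{2}$
$j = 1$ ($j = \sqrt{6 - \left(9 - 4\right)} = \sqrt{6 + \left(\left(4 - 8\right) - 1\right)} = \sqrt{6 - 5} = \sqrt{1} = 1$)
$\left(5 + 4 \cdot 2\right) \left(j + O\right) = \left(5 + 4 \cdot 2\right) \left(1 + 41\right) = \left(5 + 8\right) 42 = 13 \cdot 42 = 546$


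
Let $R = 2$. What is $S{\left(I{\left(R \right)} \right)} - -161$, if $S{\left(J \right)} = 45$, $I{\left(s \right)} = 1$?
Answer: $206$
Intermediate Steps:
$S{\left(I{\left(R \right)} \right)} - -161 = 45 - -161 = 45 + 161 = 206$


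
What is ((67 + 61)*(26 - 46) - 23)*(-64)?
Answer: 165312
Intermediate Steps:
((67 + 61)*(26 - 46) - 23)*(-64) = (128*(-20) - 23)*(-64) = (-2560 - 23)*(-64) = -2583*(-64) = 165312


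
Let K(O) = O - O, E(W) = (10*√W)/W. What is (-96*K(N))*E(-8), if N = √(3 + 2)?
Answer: 0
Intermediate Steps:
N = √5 ≈ 2.2361
E(W) = 10/√W
K(O) = 0
(-96*K(N))*E(-8) = (-96*0)*(10/√(-8)) = 0*(10*(-I*√2/4)) = 0*(-5*I*√2/2) = 0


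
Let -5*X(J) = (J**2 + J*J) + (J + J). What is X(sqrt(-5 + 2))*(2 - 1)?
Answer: 6/5 - 2*I*sqrt(3)/5 ≈ 1.2 - 0.69282*I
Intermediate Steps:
X(J) = -2*J/5 - 2*J**2/5 (X(J) = -((J**2 + J*J) + (J + J))/5 = -((J**2 + J**2) + 2*J)/5 = -(2*J**2 + 2*J)/5 = -(2*J + 2*J**2)/5 = -2*J/5 - 2*J**2/5)
X(sqrt(-5 + 2))*(2 - 1) = (-2*sqrt(-5 + 2)*(1 + sqrt(-5 + 2))/5)*(2 - 1) = -2*sqrt(-3)*(1 + sqrt(-3))/5*1 = -2*I*sqrt(3)*(1 + I*sqrt(3))/5*1 = -2*I*sqrt(3)*(1 + I*sqrt(3))/5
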